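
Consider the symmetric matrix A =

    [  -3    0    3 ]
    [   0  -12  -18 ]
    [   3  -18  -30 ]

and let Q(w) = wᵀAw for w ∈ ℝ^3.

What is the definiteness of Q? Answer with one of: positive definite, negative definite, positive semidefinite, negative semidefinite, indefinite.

Applying the same elementary operations to the rows and columns of A produces a congruent diagonal matrix with entries -3, -12, 0.
That gives 2 negative, 1 zero pivots.
Hence Q is negative semidefinite.

negative semidefinite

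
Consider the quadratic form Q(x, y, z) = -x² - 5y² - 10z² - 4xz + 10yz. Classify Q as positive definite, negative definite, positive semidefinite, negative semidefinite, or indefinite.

negative definite

The symmetric matrix is A = [[-1, 0, -2], [0, -5, 5], [-2, 5, -10]].
Row-reducing A symmetrically gives the diagonal entries -1, -5, -1.
That gives 3 negative pivots.
Hence Q is negative definite.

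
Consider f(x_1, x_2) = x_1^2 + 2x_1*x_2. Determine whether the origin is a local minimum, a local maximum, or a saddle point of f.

The Hessian at the origin is H = [[2, 2], [2, 0]].
det H = 2·0 − (2)² = -4 < 0, so H is indefinite.
Therefore the origin is a saddle point.

saddle point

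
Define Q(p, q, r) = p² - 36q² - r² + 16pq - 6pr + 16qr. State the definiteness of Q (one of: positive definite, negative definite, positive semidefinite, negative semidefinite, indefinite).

Write A = [[1, 8, -3], [8, -36, 8], [-3, 8, -1]].
Symmetric row and column elimination reduces A to a congruent diagonal form with pivots 1, -100, 6/25.
Counting signs: 2 positive, 1 negative.
Hence Q is indefinite.

indefinite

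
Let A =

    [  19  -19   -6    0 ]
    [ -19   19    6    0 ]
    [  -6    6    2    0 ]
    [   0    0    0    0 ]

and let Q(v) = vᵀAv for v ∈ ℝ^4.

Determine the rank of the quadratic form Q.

2

Row-reducing A symmetrically gives the diagonal entries 19, 0, 2/19, 0.
That gives 2 positive, 2 zero pivots.
The rank is the number of nonzero pivots: 2.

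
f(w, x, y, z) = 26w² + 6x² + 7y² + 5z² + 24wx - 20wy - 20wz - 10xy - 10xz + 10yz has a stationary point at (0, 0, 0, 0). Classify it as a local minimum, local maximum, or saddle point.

local minimum

The Hessian at the origin is H = [[52, 24, -20, -20], [24, 12, -10, -10], [-20, -10, 14, 10], [-20, -10, 10, 10]].
Congruent diagonalization of H (simultaneous row and column reduction) yields pivots 52, 12/13, 17/3, 20/17.
Counting signs: 4 positive.
H is positive definite, so the origin is a strict local minimum.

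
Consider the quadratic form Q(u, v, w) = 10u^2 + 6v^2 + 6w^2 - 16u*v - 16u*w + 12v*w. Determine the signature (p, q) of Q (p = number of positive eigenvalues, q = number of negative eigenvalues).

(1, 1)

The associated matrix is A = [[10, -8, -8], [-8, 6, 6], [-8, 6, 6]].
Applying the same elementary operations to the rows and columns of A produces a congruent diagonal matrix with entries 10, -2/5, 0.
Counting signs: 1 positive, 1 negative, 1 zero.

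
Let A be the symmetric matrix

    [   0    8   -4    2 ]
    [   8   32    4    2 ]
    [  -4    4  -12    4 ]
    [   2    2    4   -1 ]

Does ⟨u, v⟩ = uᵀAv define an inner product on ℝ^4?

A is congruent to a diagonal matrix with 1 positive, 1 negative and 2 zero entries, so Q is indefinite.
⟨·,·⟩ is an inner product exactly when A is positive definite.

no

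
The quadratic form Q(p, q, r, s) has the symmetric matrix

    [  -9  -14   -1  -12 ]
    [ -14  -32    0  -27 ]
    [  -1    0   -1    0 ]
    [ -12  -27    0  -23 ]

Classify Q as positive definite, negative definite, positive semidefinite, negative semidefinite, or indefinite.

Congruent diagonalization of A (simultaneous row and column reduction) yields pivots -9, -92/9, -15/23, -1/5.
So there are 4 negative pivots.
Hence Q is negative definite.

negative definite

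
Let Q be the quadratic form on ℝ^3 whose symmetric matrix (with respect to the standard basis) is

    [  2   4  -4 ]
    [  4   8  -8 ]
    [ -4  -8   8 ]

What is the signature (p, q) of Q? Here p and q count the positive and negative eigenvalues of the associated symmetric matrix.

Row-reducing A symmetrically gives the diagonal entries 2, 0, 0.
That gives 1 positive, 2 zero pivots.

(1, 0)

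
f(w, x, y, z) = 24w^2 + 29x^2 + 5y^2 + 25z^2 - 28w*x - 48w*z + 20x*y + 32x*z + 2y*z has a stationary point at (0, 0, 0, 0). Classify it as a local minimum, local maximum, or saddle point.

local minimum

The Hessian at the origin is H = [[48, -28, 0, -48], [-28, 58, 20, 32], [0, 20, 10, 2], [-48, 32, 2, 50]].
Symmetric row and column elimination reduces H to a congruent diagonal form with pivots 48, 125/3, 2/5, 8/5.
That gives 4 positive pivots.
H is positive definite, so the origin is a strict local minimum.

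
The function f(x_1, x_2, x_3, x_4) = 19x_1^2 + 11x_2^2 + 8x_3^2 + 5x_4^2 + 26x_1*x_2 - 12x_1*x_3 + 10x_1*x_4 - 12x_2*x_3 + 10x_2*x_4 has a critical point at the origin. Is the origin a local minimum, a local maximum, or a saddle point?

local minimum

The Hessian at the origin is H = [[38, 26, -12, 10], [26, 22, -12, 10], [-12, -12, 16, 0], [10, 10, 0, 10]].
Congruent diagonalization of H (simultaneous row and column reduction) yields pivots 38, 80/19, 44/5, 10/11.
Counting signs: 4 positive.
H is positive definite, so the origin is a strict local minimum.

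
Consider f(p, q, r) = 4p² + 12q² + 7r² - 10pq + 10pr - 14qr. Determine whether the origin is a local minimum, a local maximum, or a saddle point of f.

local minimum

The Hessian at the origin is H = [[8, -10, 10], [-10, 24, -14], [10, -14, 14]].
An LDLᵀ factorisation of H has diagonal entries 8, 23/2, 30/23.
So there are 3 positive pivots.
H is positive definite, so the origin is a strict local minimum.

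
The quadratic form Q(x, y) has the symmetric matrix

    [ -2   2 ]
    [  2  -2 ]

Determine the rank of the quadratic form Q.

Symmetric row and column elimination reduces A to a congruent diagonal form with pivots -2, 0.
That gives 1 negative, 1 zero pivots.
The rank is the number of nonzero pivots: 1.

1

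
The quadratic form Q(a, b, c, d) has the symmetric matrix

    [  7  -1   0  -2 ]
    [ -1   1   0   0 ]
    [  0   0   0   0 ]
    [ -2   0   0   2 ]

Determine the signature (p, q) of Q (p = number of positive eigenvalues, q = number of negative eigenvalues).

Applying the same elementary operations to the rows and columns of A produces a congruent diagonal matrix with entries 7, 6/7, 0, 4/3.
So there are 3 positive, 1 zero pivots.

(3, 0)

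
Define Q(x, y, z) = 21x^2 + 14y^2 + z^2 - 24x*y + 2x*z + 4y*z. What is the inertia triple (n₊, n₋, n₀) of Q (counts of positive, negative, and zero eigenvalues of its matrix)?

The associated matrix is A = [[21, -12, 1], [-12, 14, 2], [1, 2, 1]].
Row-reducing A symmetrically gives the diagonal entries 21, 50/7, 2/75.
That gives 3 positive pivots.

(3, 0, 0)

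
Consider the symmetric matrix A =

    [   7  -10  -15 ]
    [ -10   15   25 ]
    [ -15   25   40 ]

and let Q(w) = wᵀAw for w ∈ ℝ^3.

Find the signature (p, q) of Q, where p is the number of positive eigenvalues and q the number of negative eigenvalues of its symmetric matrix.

(2, 1)

Symmetric row and column elimination reduces A to a congruent diagonal form with pivots 7, 5/7, -10.
So there are 2 positive, 1 negative pivots.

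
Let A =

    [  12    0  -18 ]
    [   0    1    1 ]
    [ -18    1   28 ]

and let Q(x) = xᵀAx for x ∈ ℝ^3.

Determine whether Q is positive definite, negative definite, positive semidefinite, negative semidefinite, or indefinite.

Symmetric row and column elimination reduces A to a congruent diagonal form with pivots 12, 1, 0.
Counting signs: 2 positive, 1 zero.
Hence Q is positive semidefinite.

positive semidefinite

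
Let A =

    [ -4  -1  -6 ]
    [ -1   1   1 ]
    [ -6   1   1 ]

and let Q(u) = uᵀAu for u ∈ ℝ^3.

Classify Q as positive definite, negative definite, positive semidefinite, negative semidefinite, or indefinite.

An LDLᵀ factorisation of A has diagonal entries -4, 5/4, 5.
Counting signs: 2 positive, 1 negative.
Hence Q is indefinite.

indefinite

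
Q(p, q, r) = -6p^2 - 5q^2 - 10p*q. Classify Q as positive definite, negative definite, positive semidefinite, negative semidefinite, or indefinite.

negative semidefinite

The associated matrix is A = [[-6, -5, 0], [-5, -5, 0], [0, 0, 0]].
Row-reducing A symmetrically gives the diagonal entries -6, -5/6, 0.
That gives 2 negative, 1 zero pivots.
Hence Q is negative semidefinite.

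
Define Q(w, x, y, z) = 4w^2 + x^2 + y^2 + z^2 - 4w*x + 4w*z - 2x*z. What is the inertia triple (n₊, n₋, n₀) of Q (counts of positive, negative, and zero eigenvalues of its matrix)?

Write A = [[4, -2, 0, 2], [-2, 1, 0, -1], [0, 0, 1, 0], [2, -1, 0, 1]].
Row-reducing A symmetrically gives the diagonal entries 4, 0, 1, 0.
Counting signs: 2 positive, 2 zero.

(2, 0, 2)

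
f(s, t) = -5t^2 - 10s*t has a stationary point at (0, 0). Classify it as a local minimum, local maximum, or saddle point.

The Hessian at the origin is H = [[0, -10], [-10, -10]].
det H = 0·-10 − (-10)² = -100 < 0, so H is indefinite.
Therefore the origin is a saddle point.

saddle point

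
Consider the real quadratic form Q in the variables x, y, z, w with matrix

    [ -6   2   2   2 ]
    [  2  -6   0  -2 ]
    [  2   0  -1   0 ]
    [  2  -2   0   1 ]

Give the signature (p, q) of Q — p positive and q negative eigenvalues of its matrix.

An LDLᵀ factorisation of A has diagonal entries -6, -16/3, -1/4, 3.
So there are 1 positive, 3 negative pivots.

(1, 3)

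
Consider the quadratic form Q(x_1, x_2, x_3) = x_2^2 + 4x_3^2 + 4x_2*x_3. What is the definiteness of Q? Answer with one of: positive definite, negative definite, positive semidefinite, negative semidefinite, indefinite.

positive semidefinite

The associated matrix is A = [[0, 0, 0], [0, 1, 2], [0, 2, 4]].
Applying the same elementary operations to the rows and columns of A produces a congruent diagonal matrix with entries 0, 1, 0.
So there are 1 positive, 2 zero pivots.
Hence Q is positive semidefinite.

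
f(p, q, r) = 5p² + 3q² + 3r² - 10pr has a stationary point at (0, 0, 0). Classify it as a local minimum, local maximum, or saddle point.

saddle point

The Hessian at the origin is H = [[10, 0, -10], [0, 6, 0], [-10, 0, 6]].
An LDLᵀ factorisation of H has diagonal entries 10, 6, -4.
Counting signs: 2 positive, 1 negative.
H is indefinite, so the origin is a saddle point.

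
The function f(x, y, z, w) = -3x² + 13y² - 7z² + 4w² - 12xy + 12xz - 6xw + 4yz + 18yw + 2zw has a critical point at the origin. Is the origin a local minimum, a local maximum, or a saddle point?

The Hessian at the origin is H = [[-6, -12, 12, -6], [-12, 26, 4, 18], [12, 4, -14, 2], [-6, 18, 2, 8]].
An LDLᵀ factorisation of H has diagonal entries -6, 50, 2, -6.
That gives 2 positive, 2 negative pivots.
H is indefinite, so the origin is a saddle point.

saddle point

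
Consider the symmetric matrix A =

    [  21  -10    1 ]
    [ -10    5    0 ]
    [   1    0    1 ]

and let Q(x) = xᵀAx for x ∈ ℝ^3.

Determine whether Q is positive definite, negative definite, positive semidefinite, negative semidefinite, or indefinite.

Row-reducing A symmetrically gives the diagonal entries 21, 5/21, 0.
Counting signs: 2 positive, 1 zero.
Hence Q is positive semidefinite.

positive semidefinite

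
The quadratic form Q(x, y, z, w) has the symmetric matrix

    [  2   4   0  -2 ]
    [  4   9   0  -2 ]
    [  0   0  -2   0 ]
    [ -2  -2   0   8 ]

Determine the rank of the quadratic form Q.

Symmetric row and column elimination reduces A to a congruent diagonal form with pivots 2, 1, -2, 2.
So there are 3 positive, 1 negative pivots.
The rank is the number of nonzero pivots: 4.

4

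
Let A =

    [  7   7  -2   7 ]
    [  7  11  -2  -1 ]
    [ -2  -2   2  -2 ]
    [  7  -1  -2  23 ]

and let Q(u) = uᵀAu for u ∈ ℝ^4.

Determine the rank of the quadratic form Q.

3

Congruent diagonalization of A (simultaneous row and column reduction) yields pivots 7, 4, 10/7, 0.
So there are 3 positive, 1 zero pivots.
The rank is the number of nonzero pivots: 3.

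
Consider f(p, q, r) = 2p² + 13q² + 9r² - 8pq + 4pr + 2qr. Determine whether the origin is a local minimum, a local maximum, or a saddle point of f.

local minimum

The Hessian at the origin is H = [[4, -8, 4], [-8, 26, 2], [4, 2, 18]].
Congruent diagonalization of H (simultaneous row and column reduction) yields pivots 4, 10, 4.
That gives 3 positive pivots.
H is positive definite, so the origin is a strict local minimum.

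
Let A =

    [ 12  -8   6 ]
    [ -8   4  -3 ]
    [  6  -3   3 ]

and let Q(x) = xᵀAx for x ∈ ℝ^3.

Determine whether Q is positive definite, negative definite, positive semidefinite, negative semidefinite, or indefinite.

indefinite

Applying the same elementary operations to the rows and columns of A produces a congruent diagonal matrix with entries 12, -4/3, 3/4.
Counting signs: 2 positive, 1 negative.
Hence Q is indefinite.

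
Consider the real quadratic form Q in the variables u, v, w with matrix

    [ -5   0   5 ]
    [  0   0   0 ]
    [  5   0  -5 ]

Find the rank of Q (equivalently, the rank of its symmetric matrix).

Row-reducing A symmetrically gives the diagonal entries -5, 0, 0.
So there are 1 negative, 2 zero pivots.
The rank is the number of nonzero pivots: 1.

1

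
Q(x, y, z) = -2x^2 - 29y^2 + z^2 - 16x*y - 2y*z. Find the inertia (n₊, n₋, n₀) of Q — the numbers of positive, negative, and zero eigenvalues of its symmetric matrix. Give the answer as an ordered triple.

The symmetric matrix is A = [[-2, -8, 0], [-8, -29, -1], [0, -1, 1]].
An LDLᵀ factorisation of A has diagonal entries -2, 3, 2/3.
So there are 2 positive, 1 negative pivots.

(2, 1, 0)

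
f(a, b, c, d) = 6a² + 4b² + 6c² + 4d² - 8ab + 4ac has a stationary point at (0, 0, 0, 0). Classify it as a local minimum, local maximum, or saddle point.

The Hessian at the origin is H = [[12, -8, 4, 0], [-8, 8, 0, 0], [4, 0, 12, 0], [0, 0, 0, 8]].
Applying the same elementary operations to the rows and columns of H produces a congruent diagonal matrix with entries 12, 8/3, 8, 8.
So there are 4 positive pivots.
H is positive definite, so the origin is a strict local minimum.

local minimum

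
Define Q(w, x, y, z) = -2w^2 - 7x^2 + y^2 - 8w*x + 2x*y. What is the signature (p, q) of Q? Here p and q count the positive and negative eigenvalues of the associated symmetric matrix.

(1, 1)

Write A = [[-2, -4, 0, 0], [-4, -7, 1, 0], [0, 1, 1, 0], [0, 0, 0, 0]].
Symmetric row and column elimination reduces A to a congruent diagonal form with pivots -2, 1, 0, 0.
That gives 1 positive, 1 negative, 2 zero pivots.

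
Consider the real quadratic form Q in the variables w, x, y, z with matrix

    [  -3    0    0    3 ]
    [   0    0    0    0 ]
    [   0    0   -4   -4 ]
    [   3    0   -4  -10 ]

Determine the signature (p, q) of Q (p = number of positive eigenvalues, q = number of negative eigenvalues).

(0, 3)

Congruent diagonalization of A (simultaneous row and column reduction) yields pivots -3, 0, -4, -3.
So there are 3 negative, 1 zero pivots.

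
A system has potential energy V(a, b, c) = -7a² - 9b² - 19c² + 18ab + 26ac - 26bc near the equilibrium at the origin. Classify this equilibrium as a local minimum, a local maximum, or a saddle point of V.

saddle point

The Hessian at the origin is H = [[-14, 18, 26], [18, -18, -26], [26, -26, -38]].
Symmetric row and column elimination reduces H to a congruent diagonal form with pivots -14, 36/7, -4/9.
Counting signs: 1 positive, 2 negative.
H is indefinite, so the origin is a saddle point.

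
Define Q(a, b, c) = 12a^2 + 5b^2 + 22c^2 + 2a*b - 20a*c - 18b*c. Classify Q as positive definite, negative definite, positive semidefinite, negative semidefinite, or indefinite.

The symmetric matrix is A = [[12, 1, -10], [1, 5, -9], [-10, -9, 22]].
Symmetric row and column elimination reduces A to a congruent diagonal form with pivots 12, 59/12, 6/59.
Counting signs: 3 positive.
Hence Q is positive definite.

positive definite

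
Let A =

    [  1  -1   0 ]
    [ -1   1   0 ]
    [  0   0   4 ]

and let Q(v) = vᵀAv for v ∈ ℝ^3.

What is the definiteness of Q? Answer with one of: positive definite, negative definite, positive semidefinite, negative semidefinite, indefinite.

positive semidefinite

Applying the same elementary operations to the rows and columns of A produces a congruent diagonal matrix with entries 1, 0, 4.
So there are 2 positive, 1 zero pivots.
Hence Q is positive semidefinite.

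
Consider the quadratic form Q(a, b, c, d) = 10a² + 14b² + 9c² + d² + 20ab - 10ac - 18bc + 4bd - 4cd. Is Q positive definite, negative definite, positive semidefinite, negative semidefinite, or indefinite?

The symmetric matrix is A = [[10, 10, -5, 0], [10, 14, -9, 2], [-5, -9, 9, -2], [0, 2, -2, 1]].
Symmetric row and column elimination reduces A to a congruent diagonal form with pivots 10, 4, 5/2, 0.
That gives 3 positive, 1 zero pivots.
Hence Q is positive semidefinite.

positive semidefinite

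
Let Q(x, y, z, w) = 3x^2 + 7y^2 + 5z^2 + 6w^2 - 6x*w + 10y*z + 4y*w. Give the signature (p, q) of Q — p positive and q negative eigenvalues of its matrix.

Write A = [[3, 0, 0, -3], [0, 7, 5, 2], [0, 5, 5, 0], [-3, 2, 0, 6]].
Symmetric row and column elimination reduces A to a congruent diagonal form with pivots 3, 7, 10/7, 1.
So there are 4 positive pivots.

(4, 0)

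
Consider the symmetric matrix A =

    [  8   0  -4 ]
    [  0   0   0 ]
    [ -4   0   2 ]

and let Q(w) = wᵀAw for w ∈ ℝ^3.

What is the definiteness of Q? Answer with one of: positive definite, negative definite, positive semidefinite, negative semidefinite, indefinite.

positive semidefinite

Row-reducing A symmetrically gives the diagonal entries 8, 0, 0.
Counting signs: 1 positive, 2 zero.
Hence Q is positive semidefinite.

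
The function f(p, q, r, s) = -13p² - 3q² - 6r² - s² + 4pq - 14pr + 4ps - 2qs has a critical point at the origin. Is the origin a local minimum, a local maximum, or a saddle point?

The Hessian at the origin is H = [[-26, 4, -14, 4], [4, -6, 0, -2], [-14, 0, -12, 0], [4, -2, 0, -2]].
Congruent diagonalization of H (simultaneous row and column reduction) yields pivots -26, -70/13, -18/5, -20/63.
That gives 4 negative pivots.
H is negative definite, so the origin is a strict local maximum.

local maximum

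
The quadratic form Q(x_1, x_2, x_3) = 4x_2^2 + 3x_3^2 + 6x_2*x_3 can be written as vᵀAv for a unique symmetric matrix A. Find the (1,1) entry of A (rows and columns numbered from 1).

The coefficient of x_1^2 in Q is 0, and that is exactly A[1,1].

0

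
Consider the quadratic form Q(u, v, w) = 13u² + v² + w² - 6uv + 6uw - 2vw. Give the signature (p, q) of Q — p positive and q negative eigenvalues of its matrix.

(2, 0)

The symmetric matrix is A = [[13, -3, 3], [-3, 1, -1], [3, -1, 1]].
Symmetric row and column elimination reduces A to a congruent diagonal form with pivots 13, 4/13, 0.
Counting signs: 2 positive, 1 zero.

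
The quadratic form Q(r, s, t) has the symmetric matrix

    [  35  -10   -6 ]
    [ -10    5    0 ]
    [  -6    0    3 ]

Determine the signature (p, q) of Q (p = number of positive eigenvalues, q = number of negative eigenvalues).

Applying the same elementary operations to the rows and columns of A produces a congruent diagonal matrix with entries 35, 15/7, 3/5.
Counting signs: 3 positive.

(3, 0)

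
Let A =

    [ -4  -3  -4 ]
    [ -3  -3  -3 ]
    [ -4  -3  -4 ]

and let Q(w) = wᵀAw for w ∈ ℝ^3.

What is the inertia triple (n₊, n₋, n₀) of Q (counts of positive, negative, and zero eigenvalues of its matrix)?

(0, 2, 1)

Row-reducing A symmetrically gives the diagonal entries -4, -3/4, 0.
Counting signs: 2 negative, 1 zero.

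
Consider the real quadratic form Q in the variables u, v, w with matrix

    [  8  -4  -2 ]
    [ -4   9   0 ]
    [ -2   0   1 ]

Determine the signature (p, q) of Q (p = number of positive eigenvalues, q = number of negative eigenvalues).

(3, 0)

Congruent diagonalization of A (simultaneous row and column reduction) yields pivots 8, 7, 5/14.
Counting signs: 3 positive.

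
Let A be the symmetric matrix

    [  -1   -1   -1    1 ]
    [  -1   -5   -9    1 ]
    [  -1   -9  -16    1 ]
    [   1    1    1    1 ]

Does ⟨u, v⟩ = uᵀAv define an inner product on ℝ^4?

no

Applying the same elementary operations to the rows and columns of A produces a congruent diagonal matrix with entries -1, -4, 1, 2.
So there are 2 positive, 2 negative pivots.
Hence Q is indefinite.
⟨·,·⟩ is an inner product exactly when A is positive definite.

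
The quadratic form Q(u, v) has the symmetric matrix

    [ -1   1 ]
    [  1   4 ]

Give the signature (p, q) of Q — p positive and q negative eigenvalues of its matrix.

(1, 1)

An LDLᵀ factorisation of A has diagonal entries -1, 5.
That gives 1 positive, 1 negative pivots.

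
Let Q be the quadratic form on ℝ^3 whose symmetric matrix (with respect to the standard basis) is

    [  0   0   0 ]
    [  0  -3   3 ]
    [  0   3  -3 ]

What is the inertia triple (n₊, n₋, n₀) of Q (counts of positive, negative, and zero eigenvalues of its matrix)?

(0, 1, 2)

Symmetric row and column elimination reduces A to a congruent diagonal form with pivots 0, -3, 0.
That gives 1 negative, 2 zero pivots.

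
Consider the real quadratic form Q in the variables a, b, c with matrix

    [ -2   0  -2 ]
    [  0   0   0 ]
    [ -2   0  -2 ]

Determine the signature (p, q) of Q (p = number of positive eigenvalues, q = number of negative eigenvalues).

(0, 1)

Symmetric row and column elimination reduces A to a congruent diagonal form with pivots -2, 0, 0.
Counting signs: 1 negative, 2 zero.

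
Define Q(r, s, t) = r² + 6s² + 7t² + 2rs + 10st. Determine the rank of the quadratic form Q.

The symmetric matrix is A = [[1, 1, 0], [1, 6, 5], [0, 5, 7]].
Congruent diagonalization of A (simultaneous row and column reduction) yields pivots 1, 5, 2.
Counting signs: 3 positive.
The rank is the number of nonzero pivots: 3.

3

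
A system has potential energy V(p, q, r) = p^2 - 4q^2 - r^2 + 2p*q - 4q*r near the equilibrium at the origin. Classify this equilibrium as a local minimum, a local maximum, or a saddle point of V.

saddle point

The Hessian at the origin is H = [[2, 2, 0], [2, -8, -4], [0, -4, -2]].
Symmetric row and column elimination reduces H to a congruent diagonal form with pivots 2, -10, -2/5.
Counting signs: 1 positive, 2 negative.
H is indefinite, so the origin is a saddle point.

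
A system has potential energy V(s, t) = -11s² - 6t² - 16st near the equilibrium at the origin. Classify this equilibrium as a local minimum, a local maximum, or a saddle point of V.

The Hessian at the origin is H = [[-22, -16], [-16, -12]].
det H = -22·-12 − (-16)² = 8 > 0 and H[1,1] = -22 < 0, so H is negative definite.
Therefore the origin is a local maximum.

local maximum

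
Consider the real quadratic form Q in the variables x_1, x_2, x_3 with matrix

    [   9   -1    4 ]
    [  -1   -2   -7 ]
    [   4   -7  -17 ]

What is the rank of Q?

Applying the same elementary operations to the rows and columns of A produces a congruent diagonal matrix with entries 9, -19/9, 30/19.
So there are 2 positive, 1 negative pivots.
The rank is the number of nonzero pivots: 3.

3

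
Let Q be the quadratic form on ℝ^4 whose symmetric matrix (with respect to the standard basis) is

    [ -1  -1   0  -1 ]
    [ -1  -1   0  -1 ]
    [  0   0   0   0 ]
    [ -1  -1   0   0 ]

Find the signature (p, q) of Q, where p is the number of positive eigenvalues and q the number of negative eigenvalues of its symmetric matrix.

(1, 1)

Congruent diagonalization of A (simultaneous row and column reduction) yields pivots -1, 0, 0, 1.
Counting signs: 1 positive, 1 negative, 2 zero.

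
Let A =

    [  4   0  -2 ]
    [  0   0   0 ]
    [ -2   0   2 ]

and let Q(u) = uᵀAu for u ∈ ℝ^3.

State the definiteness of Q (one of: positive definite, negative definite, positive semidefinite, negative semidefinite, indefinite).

Row-reducing A symmetrically gives the diagonal entries 4, 0, 1.
So there are 2 positive, 1 zero pivots.
Hence Q is positive semidefinite.

positive semidefinite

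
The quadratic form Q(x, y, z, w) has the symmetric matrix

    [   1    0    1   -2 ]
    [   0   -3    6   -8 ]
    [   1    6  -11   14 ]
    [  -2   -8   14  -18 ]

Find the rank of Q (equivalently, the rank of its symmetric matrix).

3

Applying the same elementary operations to the rows and columns of A produces a congruent diagonal matrix with entries 1, -3, 0, -2/3.
Counting signs: 1 positive, 2 negative, 1 zero.
The rank is the number of nonzero pivots: 3.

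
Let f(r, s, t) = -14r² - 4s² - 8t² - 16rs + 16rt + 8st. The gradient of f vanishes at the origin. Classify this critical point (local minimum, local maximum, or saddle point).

saddle point

The Hessian at the origin is H = [[-28, -16, 16], [-16, -8, 8], [16, 8, -16]].
An LDLᵀ factorisation of H has diagonal entries -28, 8/7, -8.
That gives 1 positive, 2 negative pivots.
H is indefinite, so the origin is a saddle point.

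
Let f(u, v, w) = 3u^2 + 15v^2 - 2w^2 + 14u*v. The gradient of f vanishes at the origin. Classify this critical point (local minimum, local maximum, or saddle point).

The Hessian at the origin is H = [[6, 14, 0], [14, 30, 0], [0, 0, -4]].
Row-reducing H symmetrically gives the diagonal entries 6, -8/3, -4.
So there are 1 positive, 2 negative pivots.
H is indefinite, so the origin is a saddle point.

saddle point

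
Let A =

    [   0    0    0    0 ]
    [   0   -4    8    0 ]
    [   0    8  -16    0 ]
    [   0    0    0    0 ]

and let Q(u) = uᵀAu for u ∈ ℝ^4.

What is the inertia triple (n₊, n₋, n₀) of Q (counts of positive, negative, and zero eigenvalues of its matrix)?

Symmetric row and column elimination reduces A to a congruent diagonal form with pivots 0, -4, 0, 0.
So there are 1 negative, 3 zero pivots.

(0, 1, 3)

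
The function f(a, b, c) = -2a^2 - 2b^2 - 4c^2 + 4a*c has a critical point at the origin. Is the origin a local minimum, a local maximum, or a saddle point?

The Hessian at the origin is H = [[-4, 0, 4], [0, -4, 0], [4, 0, -8]].
Symmetric row and column elimination reduces H to a congruent diagonal form with pivots -4, -4, -4.
That gives 3 negative pivots.
H is negative definite, so the origin is a strict local maximum.

local maximum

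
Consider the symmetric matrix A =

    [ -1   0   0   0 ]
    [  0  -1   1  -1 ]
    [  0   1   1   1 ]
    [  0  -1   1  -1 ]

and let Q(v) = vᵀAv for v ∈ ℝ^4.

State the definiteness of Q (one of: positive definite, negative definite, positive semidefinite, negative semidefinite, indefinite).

indefinite

Row-reducing A symmetrically gives the diagonal entries -1, -1, 2, 0.
So there are 1 positive, 2 negative, 1 zero pivots.
Hence Q is indefinite.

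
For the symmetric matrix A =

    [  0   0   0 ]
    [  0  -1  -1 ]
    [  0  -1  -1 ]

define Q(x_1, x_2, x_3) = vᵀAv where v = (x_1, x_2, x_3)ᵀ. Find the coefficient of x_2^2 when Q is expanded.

-1

The coefficient of x_2^2 is the diagonal entry A[2,2] = -1.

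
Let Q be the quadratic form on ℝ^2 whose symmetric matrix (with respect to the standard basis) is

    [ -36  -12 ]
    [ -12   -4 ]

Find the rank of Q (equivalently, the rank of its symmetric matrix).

Row-reducing A symmetrically gives the diagonal entries -36, 0.
Counting signs: 1 negative, 1 zero.
The rank is the number of nonzero pivots: 1.

1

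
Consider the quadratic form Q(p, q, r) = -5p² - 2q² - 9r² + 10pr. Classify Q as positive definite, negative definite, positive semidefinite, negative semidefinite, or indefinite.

negative definite

The symmetric matrix of Q is A = [[-5, 0, 5], [0, -2, 0], [5, 0, -9]].
Leading principal minors: Δ_1 = -5, Δ_2 = 10, Δ_3 = -40.
The signs alternate starting with Δ_1 < 0, so by Sylvester's criterion Q is negative definite.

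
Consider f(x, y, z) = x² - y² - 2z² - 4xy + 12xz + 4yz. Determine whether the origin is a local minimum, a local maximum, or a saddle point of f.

saddle point

The Hessian at the origin is H = [[2, -4, 12], [-4, -2, 4], [12, 4, -4]].
An LDLᵀ factorisation of H has diagonal entries 2, -10, 12/5.
Counting signs: 2 positive, 1 negative.
H is indefinite, so the origin is a saddle point.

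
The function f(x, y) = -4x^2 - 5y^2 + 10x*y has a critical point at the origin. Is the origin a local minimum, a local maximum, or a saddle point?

saddle point

The Hessian at the origin is H = [[-8, 10], [10, -10]].
det H = -8·-10 − (10)² = -20 < 0, so H is indefinite.
Therefore the origin is a saddle point.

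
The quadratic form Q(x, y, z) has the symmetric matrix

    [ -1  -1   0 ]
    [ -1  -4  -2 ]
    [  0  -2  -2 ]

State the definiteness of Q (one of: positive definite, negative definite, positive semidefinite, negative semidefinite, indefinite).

negative definite

Leading principal minors: Δ_1 = -1, Δ_2 = 3, Δ_3 = -2.
The signs alternate starting with Δ_1 < 0, so by Sylvester's criterion Q is negative definite.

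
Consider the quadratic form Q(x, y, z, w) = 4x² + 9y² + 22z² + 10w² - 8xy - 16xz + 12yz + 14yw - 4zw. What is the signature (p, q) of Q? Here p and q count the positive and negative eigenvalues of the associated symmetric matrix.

The associated matrix is A = [[4, -4, -8, 0], [-4, 9, 6, 7], [-8, 6, 22, -2], [0, 7, -2, 10]].
An LDLᵀ factorisation of A has diagonal entries 4, 5, 26/5, 1/13.
So there are 4 positive pivots.

(4, 0)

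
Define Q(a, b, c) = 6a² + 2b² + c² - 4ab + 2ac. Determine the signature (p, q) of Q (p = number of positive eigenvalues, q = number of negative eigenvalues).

(3, 0)

The symmetric matrix is A = [[6, -2, 1], [-2, 2, 0], [1, 0, 1]].
Applying the same elementary operations to the rows and columns of A produces a congruent diagonal matrix with entries 6, 4/3, 3/4.
So there are 3 positive pivots.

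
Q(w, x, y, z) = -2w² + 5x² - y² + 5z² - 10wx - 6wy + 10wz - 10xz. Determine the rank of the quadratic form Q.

3

The associated matrix is A = [[-2, -5, -3, 5], [-5, 5, 0, -5], [-3, 0, -1, 0], [5, -5, 0, 5]].
Congruent diagonalization of A (simultaneous row and column reduction) yields pivots -2, 35/2, 2/7, 0.
So there are 2 positive, 1 negative, 1 zero pivots.
The rank is the number of nonzero pivots: 3.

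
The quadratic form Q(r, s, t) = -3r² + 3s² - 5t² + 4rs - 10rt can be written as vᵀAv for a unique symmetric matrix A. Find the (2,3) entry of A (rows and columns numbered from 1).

The coefficient of s·t in Q is 0. For a symmetric A this equals A[2,3] + A[3,2] = 2·A[2,3].
So A[2,3] = 0/2 = 0.

0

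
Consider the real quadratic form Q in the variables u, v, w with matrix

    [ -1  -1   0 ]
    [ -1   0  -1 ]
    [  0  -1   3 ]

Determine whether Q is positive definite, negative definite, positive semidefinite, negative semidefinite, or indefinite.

indefinite

Symmetric row and column elimination reduces A to a congruent diagonal form with pivots -1, 1, 2.
Counting signs: 2 positive, 1 negative.
Hence Q is indefinite.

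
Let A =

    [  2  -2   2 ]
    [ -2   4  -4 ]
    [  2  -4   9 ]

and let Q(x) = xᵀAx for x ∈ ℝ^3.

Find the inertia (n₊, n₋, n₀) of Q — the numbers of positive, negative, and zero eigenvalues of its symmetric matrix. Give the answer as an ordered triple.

Symmetric row and column elimination reduces A to a congruent diagonal form with pivots 2, 2, 5.
So there are 3 positive pivots.

(3, 0, 0)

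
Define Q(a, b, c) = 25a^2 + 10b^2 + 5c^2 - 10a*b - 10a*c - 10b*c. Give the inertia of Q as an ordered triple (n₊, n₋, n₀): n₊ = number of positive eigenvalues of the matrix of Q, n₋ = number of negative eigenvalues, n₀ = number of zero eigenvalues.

(2, 0, 1)

The associated matrix is A = [[25, -5, -5], [-5, 10, -5], [-5, -5, 5]].
Row-reducing A symmetrically gives the diagonal entries 25, 9, 0.
Counting signs: 2 positive, 1 zero.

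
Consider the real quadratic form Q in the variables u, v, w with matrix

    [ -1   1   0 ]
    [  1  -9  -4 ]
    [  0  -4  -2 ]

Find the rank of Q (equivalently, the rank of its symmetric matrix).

Congruent diagonalization of A (simultaneous row and column reduction) yields pivots -1, -8, 0.
Counting signs: 2 negative, 1 zero.
The rank is the number of nonzero pivots: 2.

2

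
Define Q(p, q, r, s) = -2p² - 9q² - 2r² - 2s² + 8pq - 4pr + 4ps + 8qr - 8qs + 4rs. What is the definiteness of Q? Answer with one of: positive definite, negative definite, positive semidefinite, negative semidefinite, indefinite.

negative semidefinite

The symmetric matrix is A = [[-2, 4, -2, 2], [4, -9, 4, -4], [-2, 4, -2, 2], [2, -4, 2, -2]].
Row-reducing A symmetrically gives the diagonal entries -2, -1, 0, 0.
That gives 2 negative, 2 zero pivots.
Hence Q is negative semidefinite.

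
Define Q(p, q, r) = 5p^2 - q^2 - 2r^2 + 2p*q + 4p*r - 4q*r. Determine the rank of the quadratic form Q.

The symmetric matrix is A = [[5, 1, 2], [1, -1, -2], [2, -2, -2]].
Congruent diagonalization of A (simultaneous row and column reduction) yields pivots 5, -6/5, 2.
So there are 2 positive, 1 negative pivots.
The rank is the number of nonzero pivots: 3.

3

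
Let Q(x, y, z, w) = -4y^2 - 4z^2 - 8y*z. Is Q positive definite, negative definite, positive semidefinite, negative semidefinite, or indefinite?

negative semidefinite

The symmetric matrix is A = [[0, 0, 0, 0], [0, -4, -4, 0], [0, -4, -4, 0], [0, 0, 0, 0]].
Row-reducing A symmetrically gives the diagonal entries 0, -4, 0, 0.
That gives 1 negative, 3 zero pivots.
Hence Q is negative semidefinite.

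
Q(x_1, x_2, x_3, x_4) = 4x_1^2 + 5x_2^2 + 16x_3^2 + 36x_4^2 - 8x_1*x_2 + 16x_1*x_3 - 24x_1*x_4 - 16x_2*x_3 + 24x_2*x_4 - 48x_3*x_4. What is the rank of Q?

2

The symmetric matrix is A = [[4, -4, 8, -12], [-4, 5, -8, 12], [8, -8, 16, -24], [-12, 12, -24, 36]].
Symmetric row and column elimination reduces A to a congruent diagonal form with pivots 4, 1, 0, 0.
Counting signs: 2 positive, 2 zero.
The rank is the number of nonzero pivots: 2.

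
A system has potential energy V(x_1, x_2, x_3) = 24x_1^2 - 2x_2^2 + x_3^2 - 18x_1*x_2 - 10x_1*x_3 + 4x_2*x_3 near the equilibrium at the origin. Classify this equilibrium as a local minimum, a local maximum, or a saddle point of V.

The Hessian at the origin is H = [[48, -18, -10], [-18, -4, 4], [-10, 4, 2]].
Congruent diagonalization of H (simultaneous row and column reduction) yields pivots 48, -43/4, -10/129.
So there are 1 positive, 2 negative pivots.
H is indefinite, so the origin is a saddle point.

saddle point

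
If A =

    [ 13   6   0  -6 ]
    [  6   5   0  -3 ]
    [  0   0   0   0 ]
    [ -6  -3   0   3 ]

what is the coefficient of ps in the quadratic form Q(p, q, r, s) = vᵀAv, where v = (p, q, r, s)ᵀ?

-12

The coefficient of ps is A[1,4] + A[4,1] = 2·(-6) = -12.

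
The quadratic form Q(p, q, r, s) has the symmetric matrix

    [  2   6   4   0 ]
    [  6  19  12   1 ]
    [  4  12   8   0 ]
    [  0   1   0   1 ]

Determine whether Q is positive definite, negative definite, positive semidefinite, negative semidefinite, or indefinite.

Applying the same elementary operations to the rows and columns of A produces a congruent diagonal matrix with entries 2, 1, 0, 0.
Counting signs: 2 positive, 2 zero.
Hence Q is positive semidefinite.

positive semidefinite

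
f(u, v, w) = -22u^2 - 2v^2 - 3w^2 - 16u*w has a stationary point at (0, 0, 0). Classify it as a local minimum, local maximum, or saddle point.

local maximum

The Hessian at the origin is H = [[-44, 0, -16], [0, -4, 0], [-16, 0, -6]].
Row-reducing H symmetrically gives the diagonal entries -44, -4, -2/11.
That gives 3 negative pivots.
H is negative definite, so the origin is a strict local maximum.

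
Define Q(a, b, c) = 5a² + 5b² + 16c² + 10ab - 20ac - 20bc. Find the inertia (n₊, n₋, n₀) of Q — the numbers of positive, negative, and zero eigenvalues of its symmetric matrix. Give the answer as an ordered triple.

(1, 1, 1)

The associated matrix is A = [[5, 5, -10], [5, 5, -10], [-10, -10, 16]].
Row-reducing A symmetrically gives the diagonal entries 5, 0, -4.
Counting signs: 1 positive, 1 negative, 1 zero.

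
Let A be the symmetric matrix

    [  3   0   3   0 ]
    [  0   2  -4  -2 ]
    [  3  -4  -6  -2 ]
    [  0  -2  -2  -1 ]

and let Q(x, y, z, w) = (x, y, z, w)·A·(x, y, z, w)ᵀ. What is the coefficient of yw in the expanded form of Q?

The coefficient of yw is A[2,4] + A[4,2] = 2·(-2) = -4.

-4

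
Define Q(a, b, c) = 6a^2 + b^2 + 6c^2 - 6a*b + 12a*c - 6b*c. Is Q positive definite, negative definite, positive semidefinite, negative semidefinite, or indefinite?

indefinite

The symmetric matrix is A = [[6, -3, 6], [-3, 1, -3], [6, -3, 6]].
Symmetric row and column elimination reduces A to a congruent diagonal form with pivots 6, -1/2, 0.
So there are 1 positive, 1 negative, 1 zero pivots.
Hence Q is indefinite.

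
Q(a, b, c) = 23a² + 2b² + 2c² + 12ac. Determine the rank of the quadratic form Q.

The symmetric matrix is A = [[23, 0, 6], [0, 2, 0], [6, 0, 2]].
An LDLᵀ factorisation of A has diagonal entries 23, 2, 10/23.
So there are 3 positive pivots.
The rank is the number of nonzero pivots: 3.

3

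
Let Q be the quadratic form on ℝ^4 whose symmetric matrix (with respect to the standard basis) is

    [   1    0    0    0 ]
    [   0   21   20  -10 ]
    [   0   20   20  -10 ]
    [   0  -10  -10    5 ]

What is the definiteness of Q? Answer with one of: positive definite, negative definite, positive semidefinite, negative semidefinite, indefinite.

Row-reducing A symmetrically gives the diagonal entries 1, 21, 20/21, 0.
Counting signs: 3 positive, 1 zero.
Hence Q is positive semidefinite.

positive semidefinite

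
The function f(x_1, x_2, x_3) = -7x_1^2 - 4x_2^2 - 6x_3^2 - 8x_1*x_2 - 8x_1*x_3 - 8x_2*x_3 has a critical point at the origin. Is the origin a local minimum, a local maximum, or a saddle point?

local maximum

The Hessian at the origin is H = [[-14, -8, -8], [-8, -8, -8], [-8, -8, -12]].
Applying the same elementary operations to the rows and columns of H produces a congruent diagonal matrix with entries -14, -24/7, -4.
Counting signs: 3 negative.
H is negative definite, so the origin is a strict local maximum.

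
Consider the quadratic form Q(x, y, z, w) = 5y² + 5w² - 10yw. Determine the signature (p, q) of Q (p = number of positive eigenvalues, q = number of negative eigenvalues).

(1, 0)

Write A = [[0, 0, 0, 0], [0, 5, 0, -5], [0, 0, 0, 0], [0, -5, 0, 5]].
Row-reducing A symmetrically gives the diagonal entries 0, 5, 0, 0.
So there are 1 positive, 3 zero pivots.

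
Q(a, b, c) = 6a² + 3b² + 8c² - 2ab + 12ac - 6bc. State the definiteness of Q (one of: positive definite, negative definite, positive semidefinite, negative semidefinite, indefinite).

positive definite

The symmetric matrix of Q is A = [[6, -1, 6], [-1, 3, -3], [6, -3, 8]].
Leading principal minors: Δ_1 = 6, Δ_2 = 17, Δ_3 = 10.
All leading principal minors are positive, so by Sylvester's criterion Q is positive definite.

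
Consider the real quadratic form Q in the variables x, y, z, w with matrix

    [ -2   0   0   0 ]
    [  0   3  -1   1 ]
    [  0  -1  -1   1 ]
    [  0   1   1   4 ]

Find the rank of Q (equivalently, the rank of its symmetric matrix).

4

Congruent diagonalization of A (simultaneous row and column reduction) yields pivots -2, 3, -4/3, 5.
That gives 2 positive, 2 negative pivots.
The rank is the number of nonzero pivots: 4.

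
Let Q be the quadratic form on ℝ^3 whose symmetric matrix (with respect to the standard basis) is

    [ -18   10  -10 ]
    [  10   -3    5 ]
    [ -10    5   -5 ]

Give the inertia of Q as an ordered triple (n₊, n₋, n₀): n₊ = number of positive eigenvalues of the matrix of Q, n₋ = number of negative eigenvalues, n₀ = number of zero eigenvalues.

(2, 1, 0)

Applying the same elementary operations to the rows and columns of A produces a congruent diagonal matrix with entries -18, 23/9, 10/23.
Counting signs: 2 positive, 1 negative.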